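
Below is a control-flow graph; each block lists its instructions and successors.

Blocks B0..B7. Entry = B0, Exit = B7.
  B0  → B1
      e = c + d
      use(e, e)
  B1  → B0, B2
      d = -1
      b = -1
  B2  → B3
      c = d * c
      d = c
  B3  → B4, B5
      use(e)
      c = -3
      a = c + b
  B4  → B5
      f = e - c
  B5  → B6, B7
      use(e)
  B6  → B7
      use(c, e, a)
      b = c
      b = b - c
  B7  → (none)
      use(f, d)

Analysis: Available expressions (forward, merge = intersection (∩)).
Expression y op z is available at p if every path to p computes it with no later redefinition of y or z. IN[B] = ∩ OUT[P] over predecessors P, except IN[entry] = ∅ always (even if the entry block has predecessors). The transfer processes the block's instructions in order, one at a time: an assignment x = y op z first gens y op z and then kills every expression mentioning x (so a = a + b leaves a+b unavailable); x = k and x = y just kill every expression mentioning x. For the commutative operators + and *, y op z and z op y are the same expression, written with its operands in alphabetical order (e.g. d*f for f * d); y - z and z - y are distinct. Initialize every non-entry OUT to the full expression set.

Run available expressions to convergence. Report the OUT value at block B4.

Converged values:
  B0:   IN={}   OUT={c+d}
  B1:   IN={c+d}   OUT={}
  B2:   IN={}   OUT={}
  B3:   IN={}   OUT={b+c}
  B4:   IN={b+c}   OUT={b+c, e-c}
  B5:   IN={b+c}   OUT={b+c}
  B6:   IN={b+c}   OUT={}
  B7:   IN={}   OUT={}

Merge at B4: IN[B4] = OUT[B3] = {b+c}
Applying B4's transfer function to that IN value gives OUT[B4] (row B4 above).

Answer: {b+c, e-c}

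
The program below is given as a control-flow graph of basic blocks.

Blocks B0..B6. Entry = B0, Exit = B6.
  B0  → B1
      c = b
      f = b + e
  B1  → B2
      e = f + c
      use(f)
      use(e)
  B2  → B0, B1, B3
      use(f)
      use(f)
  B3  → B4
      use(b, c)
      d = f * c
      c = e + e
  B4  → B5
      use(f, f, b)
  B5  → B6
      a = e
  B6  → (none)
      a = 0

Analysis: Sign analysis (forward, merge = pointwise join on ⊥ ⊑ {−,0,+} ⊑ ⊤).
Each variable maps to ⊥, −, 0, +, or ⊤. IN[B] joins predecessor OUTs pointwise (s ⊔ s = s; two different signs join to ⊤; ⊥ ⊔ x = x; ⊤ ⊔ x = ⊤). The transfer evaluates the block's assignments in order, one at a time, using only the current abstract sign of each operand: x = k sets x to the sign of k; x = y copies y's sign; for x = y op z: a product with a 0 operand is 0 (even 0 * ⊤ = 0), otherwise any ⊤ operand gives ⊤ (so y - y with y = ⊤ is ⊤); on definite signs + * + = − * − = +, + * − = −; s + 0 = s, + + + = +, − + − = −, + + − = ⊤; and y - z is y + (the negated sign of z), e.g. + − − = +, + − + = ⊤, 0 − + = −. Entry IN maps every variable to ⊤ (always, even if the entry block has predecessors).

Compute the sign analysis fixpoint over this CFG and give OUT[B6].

Answer: {a: 0, b: ⊤, c: ⊤, d: ⊤, e: ⊤, f: ⊤}

Working:
Converged values:
  B0:  IN=(all ⊤)  OUT=(all ⊤)
  B1:  IN=(all ⊤)  OUT=(all ⊤)
  B2:  IN=(all ⊤)  OUT=(all ⊤)
  B3:  IN=(all ⊤)  OUT=(all ⊤)
  B4:  IN=(all ⊤)  OUT=(all ⊤)
  B5:  IN=(all ⊤)  OUT=(all ⊤)
  B6:  IN=(all ⊤)  OUT={a:0; rest ⊤}

Merge at B6: IN[B6] = OUT[B5] = {a: ⊤, b: ⊤, c: ⊤, d: ⊤, e: ⊤, f: ⊤}
Applying B6's transfer function to that IN value gives OUT[B6] (row B6 above).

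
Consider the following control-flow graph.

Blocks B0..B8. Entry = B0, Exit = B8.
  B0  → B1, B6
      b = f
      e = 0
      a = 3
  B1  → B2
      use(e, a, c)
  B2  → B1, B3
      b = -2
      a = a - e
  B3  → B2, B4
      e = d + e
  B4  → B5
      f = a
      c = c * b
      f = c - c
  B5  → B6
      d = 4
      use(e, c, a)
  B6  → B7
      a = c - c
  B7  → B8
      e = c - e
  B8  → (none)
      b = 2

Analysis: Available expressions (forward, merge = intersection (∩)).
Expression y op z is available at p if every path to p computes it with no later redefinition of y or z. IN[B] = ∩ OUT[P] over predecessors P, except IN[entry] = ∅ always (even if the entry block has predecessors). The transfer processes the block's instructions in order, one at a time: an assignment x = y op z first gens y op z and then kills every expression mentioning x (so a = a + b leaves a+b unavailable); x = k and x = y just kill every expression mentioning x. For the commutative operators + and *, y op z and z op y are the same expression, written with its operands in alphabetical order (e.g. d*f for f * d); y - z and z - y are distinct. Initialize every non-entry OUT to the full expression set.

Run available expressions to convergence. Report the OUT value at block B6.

Converged values:
  B0:   IN={}   OUT={}
  B1:   IN={}   OUT={}
  B2:   IN={}   OUT={}
  B3:   IN={}   OUT={}
  B4:   IN={}   OUT={c-c}
  B5:   IN={c-c}   OUT={c-c}
  B6:   IN={}   OUT={c-c}
  B7:   IN={c-c}   OUT={c-c}
  B8:   IN={c-c}   OUT={c-c}

Merge at B6: IN[B6] = OUT[B0] ∩ OUT[B5] = {}
Applying B6's transfer function to that IN value gives OUT[B6] (row B6 above).

Answer: {c-c}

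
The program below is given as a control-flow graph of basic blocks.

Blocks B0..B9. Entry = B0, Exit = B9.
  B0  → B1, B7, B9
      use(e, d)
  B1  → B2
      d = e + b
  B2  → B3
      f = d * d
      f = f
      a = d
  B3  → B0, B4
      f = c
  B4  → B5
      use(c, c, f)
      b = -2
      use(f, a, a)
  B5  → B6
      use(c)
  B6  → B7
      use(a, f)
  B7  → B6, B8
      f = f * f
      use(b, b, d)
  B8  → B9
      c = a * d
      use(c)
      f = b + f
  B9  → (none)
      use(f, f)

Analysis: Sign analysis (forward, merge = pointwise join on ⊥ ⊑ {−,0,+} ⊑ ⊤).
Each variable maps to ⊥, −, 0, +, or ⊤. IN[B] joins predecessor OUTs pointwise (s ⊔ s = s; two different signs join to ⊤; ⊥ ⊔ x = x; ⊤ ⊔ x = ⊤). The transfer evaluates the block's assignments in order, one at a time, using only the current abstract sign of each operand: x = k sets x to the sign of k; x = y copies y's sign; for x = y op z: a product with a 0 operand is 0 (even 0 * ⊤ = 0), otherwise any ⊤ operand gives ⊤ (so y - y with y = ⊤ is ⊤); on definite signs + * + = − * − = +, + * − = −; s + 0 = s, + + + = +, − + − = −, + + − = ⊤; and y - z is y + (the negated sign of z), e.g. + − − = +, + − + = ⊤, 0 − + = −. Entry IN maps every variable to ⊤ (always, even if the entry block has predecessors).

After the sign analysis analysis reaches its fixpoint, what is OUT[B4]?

Per-block solution:
  B0: | IN=(all ⊤) | OUT=(all ⊤)
  B1: | IN=(all ⊤) | OUT=(all ⊤)
  B2: | IN=(all ⊤) | OUT=(all ⊤)
  B3: | IN=(all ⊤) | OUT=(all ⊤)
  B4: | IN=(all ⊤) | OUT={b:-; rest ⊤}
  B5: | IN={b:-; rest ⊤} | OUT={b:-; rest ⊤}
  B6: | IN=(all ⊤) | OUT=(all ⊤)
  B7: | IN=(all ⊤) | OUT=(all ⊤)
  B8: | IN=(all ⊤) | OUT=(all ⊤)
  B9: | IN=(all ⊤) | OUT=(all ⊤)

Merge at B4: IN[B4] = OUT[B3] = {a: ⊤, b: ⊤, c: ⊤, d: ⊤, e: ⊤, f: ⊤}
Applying B4's transfer function to that IN value gives OUT[B4] (row B4 above).

Answer: {a: ⊤, b: -, c: ⊤, d: ⊤, e: ⊤, f: ⊤}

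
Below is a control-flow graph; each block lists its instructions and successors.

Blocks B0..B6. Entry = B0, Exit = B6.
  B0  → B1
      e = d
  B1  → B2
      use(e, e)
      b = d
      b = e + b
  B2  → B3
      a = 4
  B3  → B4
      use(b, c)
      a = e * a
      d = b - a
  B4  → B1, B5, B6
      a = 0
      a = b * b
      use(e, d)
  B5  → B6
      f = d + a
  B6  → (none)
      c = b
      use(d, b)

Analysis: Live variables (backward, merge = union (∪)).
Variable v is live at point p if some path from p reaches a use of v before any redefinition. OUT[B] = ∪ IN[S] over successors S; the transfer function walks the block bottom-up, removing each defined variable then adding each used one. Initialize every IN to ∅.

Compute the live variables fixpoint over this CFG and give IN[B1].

Answer: {c, d, e}

Trace:
Fixpoint table:
  B0:   IN={c, d}   OUT={c, d, e}
  B1:   IN={c, d, e}   OUT={b, c, e}
  B2:   IN={b, c, e}   OUT={a, b, c, e}
  B3:   IN={a, b, c, e}   OUT={b, c, d, e}
  B4:   IN={b, c, d, e}   OUT={a, b, c, d, e}
  B5:   IN={a, b, d}   OUT={b, d}
  B6:   IN={b, d}   OUT={}

Merge at B1: OUT[B1] = IN[B2] = {b, c, e}
Applying B1's transfer function to that OUT value gives IN[B1] (row B1 above).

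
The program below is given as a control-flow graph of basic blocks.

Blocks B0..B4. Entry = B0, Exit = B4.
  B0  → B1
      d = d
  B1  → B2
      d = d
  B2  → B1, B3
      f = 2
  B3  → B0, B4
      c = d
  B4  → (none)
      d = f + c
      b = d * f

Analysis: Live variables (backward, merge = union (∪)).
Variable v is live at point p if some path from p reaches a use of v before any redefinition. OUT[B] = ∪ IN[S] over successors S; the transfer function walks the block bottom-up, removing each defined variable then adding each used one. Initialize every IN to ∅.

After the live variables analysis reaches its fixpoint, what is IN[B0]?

Fixpoint table:
  B0: | IN={d} | OUT={d}
  B1: | IN={d} | OUT={d}
  B2: | IN={d} | OUT={d, f}
  B3: | IN={d, f} | OUT={c, d, f}
  B4: | IN={c, f} | OUT={}

Merge at B0: OUT[B0] = IN[B1] = {d}
Applying B0's transfer function to that OUT value gives IN[B0] (row B0 above).

Answer: {d}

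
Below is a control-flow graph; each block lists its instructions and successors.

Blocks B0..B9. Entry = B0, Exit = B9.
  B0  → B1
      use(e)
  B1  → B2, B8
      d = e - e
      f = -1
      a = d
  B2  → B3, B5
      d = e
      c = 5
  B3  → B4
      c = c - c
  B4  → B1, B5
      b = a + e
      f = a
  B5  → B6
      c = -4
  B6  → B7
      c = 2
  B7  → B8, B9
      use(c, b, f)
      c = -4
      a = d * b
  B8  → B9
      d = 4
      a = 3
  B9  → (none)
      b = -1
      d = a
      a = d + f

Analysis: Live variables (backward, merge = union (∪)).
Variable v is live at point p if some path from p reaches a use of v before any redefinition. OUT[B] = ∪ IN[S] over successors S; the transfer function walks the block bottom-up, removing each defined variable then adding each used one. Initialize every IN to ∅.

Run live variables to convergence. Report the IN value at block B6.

Per-block solution:
  B0: | IN={b, e} | OUT={b, e}
  B1: | IN={b, e} | OUT={a, b, e, f}
  B2: | IN={a, b, e, f} | OUT={a, b, c, d, e, f}
  B3: | IN={a, c, d, e} | OUT={a, d, e}
  B4: | IN={a, d, e} | OUT={b, d, e, f}
  B5: | IN={b, d, f} | OUT={b, d, f}
  B6: | IN={b, d, f} | OUT={b, c, d, f}
  B7: | IN={b, c, d, f} | OUT={a, f}
  B8: | IN={f} | OUT={a, f}
  B9: | IN={a, f} | OUT={}

Merge at B6: OUT[B6] = IN[B7] = {b, c, d, f}
Applying B6's transfer function to that OUT value gives IN[B6] (row B6 above).

Answer: {b, d, f}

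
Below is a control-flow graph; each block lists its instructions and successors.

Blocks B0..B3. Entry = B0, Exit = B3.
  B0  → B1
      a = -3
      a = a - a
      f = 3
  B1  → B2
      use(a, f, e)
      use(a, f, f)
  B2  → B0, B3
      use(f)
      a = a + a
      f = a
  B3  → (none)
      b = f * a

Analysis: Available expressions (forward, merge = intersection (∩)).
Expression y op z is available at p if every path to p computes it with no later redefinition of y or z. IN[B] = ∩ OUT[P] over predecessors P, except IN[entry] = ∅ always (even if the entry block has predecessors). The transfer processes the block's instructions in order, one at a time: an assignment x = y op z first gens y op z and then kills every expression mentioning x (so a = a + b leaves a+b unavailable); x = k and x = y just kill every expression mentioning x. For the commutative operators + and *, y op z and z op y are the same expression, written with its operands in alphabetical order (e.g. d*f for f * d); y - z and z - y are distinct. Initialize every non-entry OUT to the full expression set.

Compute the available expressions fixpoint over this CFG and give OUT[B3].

Fixpoint table:
  B0:  IN={}  OUT={}
  B1:  IN={}  OUT={}
  B2:  IN={}  OUT={}
  B3:  IN={}  OUT={a*f}

Merge at B3: IN[B3] = OUT[B2] = {}
Applying B3's transfer function to that IN value gives OUT[B3] (row B3 above).

Answer: {a*f}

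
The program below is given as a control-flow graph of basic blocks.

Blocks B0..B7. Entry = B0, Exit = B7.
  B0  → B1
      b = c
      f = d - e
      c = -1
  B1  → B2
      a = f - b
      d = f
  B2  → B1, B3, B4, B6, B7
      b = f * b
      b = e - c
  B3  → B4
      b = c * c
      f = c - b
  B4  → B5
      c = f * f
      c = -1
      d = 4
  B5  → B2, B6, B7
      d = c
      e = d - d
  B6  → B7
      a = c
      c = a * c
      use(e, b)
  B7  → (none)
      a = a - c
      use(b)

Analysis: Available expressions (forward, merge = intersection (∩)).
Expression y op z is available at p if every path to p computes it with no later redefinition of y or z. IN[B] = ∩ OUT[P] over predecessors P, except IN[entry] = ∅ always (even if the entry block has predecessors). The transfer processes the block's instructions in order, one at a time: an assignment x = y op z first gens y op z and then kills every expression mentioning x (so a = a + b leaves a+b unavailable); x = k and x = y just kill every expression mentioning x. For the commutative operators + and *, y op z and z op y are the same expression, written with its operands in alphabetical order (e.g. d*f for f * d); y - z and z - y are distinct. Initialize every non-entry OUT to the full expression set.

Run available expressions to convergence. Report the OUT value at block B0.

Fixpoint table:
  B0:   IN={}   OUT={d-e}
  B1:   IN={}   OUT={f-b}
  B2:   IN={}   OUT={e-c}
  B3:   IN={e-c}   OUT={c*c, c-b, e-c}
  B4:   IN={e-c}   OUT={f*f}
  B5:   IN={f*f}   OUT={d-d, f*f}
  B6:   IN={}   OUT={}
  B7:   IN={}   OUT={}

B0 is the boundary node: IN[B0] = {}
Applying B0's transfer function to that IN value gives OUT[B0] (row B0 above).

Answer: {d-e}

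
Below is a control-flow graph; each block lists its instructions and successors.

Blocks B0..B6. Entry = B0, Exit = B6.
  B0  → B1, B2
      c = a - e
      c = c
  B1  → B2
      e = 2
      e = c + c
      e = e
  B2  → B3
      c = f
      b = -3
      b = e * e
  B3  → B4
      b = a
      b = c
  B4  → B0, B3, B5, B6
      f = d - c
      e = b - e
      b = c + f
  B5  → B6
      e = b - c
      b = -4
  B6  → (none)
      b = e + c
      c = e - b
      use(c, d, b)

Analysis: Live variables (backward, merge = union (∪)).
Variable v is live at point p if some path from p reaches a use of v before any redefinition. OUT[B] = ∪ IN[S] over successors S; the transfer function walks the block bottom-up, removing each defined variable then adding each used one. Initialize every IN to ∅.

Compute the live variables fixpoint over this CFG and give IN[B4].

Answer: {a, b, c, d, e}

Derivation:
Fixpoint table:
  B0: | IN={a, d, e, f} | OUT={a, c, d, e, f}
  B1: | IN={a, c, d, f} | OUT={a, d, e, f}
  B2: | IN={a, d, e, f} | OUT={a, c, d, e}
  B3: | IN={a, c, d, e} | OUT={a, b, c, d, e}
  B4: | IN={a, b, c, d, e} | OUT={a, b, c, d, e, f}
  B5: | IN={b, c, d} | OUT={c, d, e}
  B6: | IN={c, d, e} | OUT={}

Merge at B4: OUT[B4] = IN[B0] ⊔ IN[B3] ⊔ IN[B5] ⊔ IN[B6] = {a, b, c, d, e, f}
Applying B4's transfer function to that OUT value gives IN[B4] (row B4 above).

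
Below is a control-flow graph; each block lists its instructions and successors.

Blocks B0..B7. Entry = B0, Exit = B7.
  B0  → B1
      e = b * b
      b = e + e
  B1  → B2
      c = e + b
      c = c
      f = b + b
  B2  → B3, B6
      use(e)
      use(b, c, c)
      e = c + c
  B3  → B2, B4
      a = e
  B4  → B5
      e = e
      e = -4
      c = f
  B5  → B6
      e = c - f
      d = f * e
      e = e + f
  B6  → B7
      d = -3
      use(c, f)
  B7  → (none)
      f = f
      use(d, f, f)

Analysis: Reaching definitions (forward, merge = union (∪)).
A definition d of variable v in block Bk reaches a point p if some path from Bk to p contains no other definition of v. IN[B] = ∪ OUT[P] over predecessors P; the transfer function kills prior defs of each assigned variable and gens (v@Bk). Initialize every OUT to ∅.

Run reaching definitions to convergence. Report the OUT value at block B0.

Converged values:
  B0:  IN={}  OUT={b@B0, e@B0}
  B1:  IN={b@B0, e@B0}  OUT={b@B0, c@B1, e@B0, f@B1}
  B2:  IN={a@B3, b@B0, c@B1, e@B0, e@B2, f@B1}  OUT={a@B3, b@B0, c@B1, e@B2, f@B1}
  B3:  IN={a@B3, b@B0, c@B1, e@B2, f@B1}  OUT={a@B3, b@B0, c@B1, e@B2, f@B1}
  B4:  IN={a@B3, b@B0, c@B1, e@B2, f@B1}  OUT={a@B3, b@B0, c@B4, e@B4, f@B1}
  B5:  IN={a@B3, b@B0, c@B4, e@B4, f@B1}  OUT={a@B3, b@B0, c@B4, d@B5, e@B5, f@B1}
  B6:  IN={a@B3, b@B0, c@B1, c@B4, d@B5, e@B2, e@B5, f@B1}  OUT={a@B3, b@B0, c@B1, c@B4, d@B6, e@B2, e@B5, f@B1}
  B7:  IN={a@B3, b@B0, c@B1, c@B4, d@B6, e@B2, e@B5, f@B1}  OUT={a@B3, b@B0, c@B1, c@B4, d@B6, e@B2, e@B5, f@B7}

B0 is the boundary node: IN[B0] = {}
Applying B0's transfer function to that IN value gives OUT[B0] (row B0 above).

Answer: {b@B0, e@B0}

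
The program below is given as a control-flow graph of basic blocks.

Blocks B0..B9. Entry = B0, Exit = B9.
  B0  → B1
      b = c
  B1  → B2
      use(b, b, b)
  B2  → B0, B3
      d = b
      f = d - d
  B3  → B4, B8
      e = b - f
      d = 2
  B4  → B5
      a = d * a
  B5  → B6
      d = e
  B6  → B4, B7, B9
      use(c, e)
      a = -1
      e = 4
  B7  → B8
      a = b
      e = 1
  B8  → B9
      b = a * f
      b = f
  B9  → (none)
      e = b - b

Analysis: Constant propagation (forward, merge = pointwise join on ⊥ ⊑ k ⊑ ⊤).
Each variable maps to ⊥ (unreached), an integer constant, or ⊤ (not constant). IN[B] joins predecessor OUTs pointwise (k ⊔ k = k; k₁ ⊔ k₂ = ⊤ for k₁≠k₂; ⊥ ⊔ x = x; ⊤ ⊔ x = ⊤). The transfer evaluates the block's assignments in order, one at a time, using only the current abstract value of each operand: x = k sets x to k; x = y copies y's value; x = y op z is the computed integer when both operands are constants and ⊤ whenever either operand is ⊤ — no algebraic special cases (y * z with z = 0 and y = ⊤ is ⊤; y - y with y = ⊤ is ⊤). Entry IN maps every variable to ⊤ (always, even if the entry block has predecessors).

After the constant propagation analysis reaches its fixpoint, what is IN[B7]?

Answer: {a: -1, b: ⊤, c: ⊤, d: ⊤, e: 4, f: ⊤}

Derivation:
Fixpoint table:
  B0:   IN=(all ⊤)   OUT=(all ⊤)
  B1:   IN=(all ⊤)   OUT=(all ⊤)
  B2:   IN=(all ⊤)   OUT=(all ⊤)
  B3:   IN=(all ⊤)   OUT={d:2; rest ⊤}
  B4:   IN=(all ⊤)   OUT=(all ⊤)
  B5:   IN=(all ⊤)   OUT=(all ⊤)
  B6:   IN=(all ⊤)   OUT={a:-1, e:4; rest ⊤}
  B7:   IN={a:-1, e:4; rest ⊤}   OUT={e:1; rest ⊤}
  B8:   IN=(all ⊤)   OUT=(all ⊤)
  B9:   IN=(all ⊤)   OUT=(all ⊤)

Merge at B7: IN[B7] = OUT[B6] = {a: -1, b: ⊤, c: ⊤, d: ⊤, e: 4, f: ⊤}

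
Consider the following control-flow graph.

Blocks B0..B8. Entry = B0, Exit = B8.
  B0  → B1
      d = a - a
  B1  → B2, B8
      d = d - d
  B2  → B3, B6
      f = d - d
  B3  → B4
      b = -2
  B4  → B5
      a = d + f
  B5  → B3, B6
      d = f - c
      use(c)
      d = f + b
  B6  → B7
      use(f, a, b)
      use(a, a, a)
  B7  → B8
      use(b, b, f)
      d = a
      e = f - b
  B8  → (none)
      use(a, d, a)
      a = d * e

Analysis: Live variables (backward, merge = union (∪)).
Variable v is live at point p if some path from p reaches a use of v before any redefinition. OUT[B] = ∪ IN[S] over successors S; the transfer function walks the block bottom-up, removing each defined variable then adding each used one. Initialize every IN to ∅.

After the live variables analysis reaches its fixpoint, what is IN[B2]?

Converged values:
  B0:  IN={a, b, c, e}  OUT={a, b, c, d, e}
  B1:  IN={a, b, c, d, e}  OUT={a, b, c, d, e}
  B2:  IN={a, b, c, d}  OUT={a, b, c, d, f}
  B3:  IN={c, d, f}  OUT={b, c, d, f}
  B4:  IN={b, c, d, f}  OUT={a, b, c, f}
  B5:  IN={a, b, c, f}  OUT={a, b, c, d, f}
  B6:  IN={a, b, f}  OUT={a, b, f}
  B7:  IN={a, b, f}  OUT={a, d, e}
  B8:  IN={a, d, e}  OUT={}

Merge at B2: OUT[B2] = IN[B3] ⊔ IN[B6] = {a, b, c, d, f}
Applying B2's transfer function to that OUT value gives IN[B2] (row B2 above).

Answer: {a, b, c, d}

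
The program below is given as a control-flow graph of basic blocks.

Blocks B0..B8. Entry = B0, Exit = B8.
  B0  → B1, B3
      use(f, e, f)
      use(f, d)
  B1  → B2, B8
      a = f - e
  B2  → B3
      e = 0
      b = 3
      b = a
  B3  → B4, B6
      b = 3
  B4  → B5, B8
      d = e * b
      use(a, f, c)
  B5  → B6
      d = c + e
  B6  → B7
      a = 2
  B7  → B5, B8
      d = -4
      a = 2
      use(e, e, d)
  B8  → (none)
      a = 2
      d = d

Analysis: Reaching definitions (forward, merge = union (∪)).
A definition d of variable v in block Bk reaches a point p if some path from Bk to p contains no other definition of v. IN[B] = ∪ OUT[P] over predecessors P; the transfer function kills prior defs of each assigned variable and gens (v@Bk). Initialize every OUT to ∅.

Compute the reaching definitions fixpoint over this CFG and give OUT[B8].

Per-block solution:
  B0:  IN={}  OUT={}
  B1:  IN={}  OUT={a@B1}
  B2:  IN={a@B1}  OUT={a@B1, b@B2, e@B2}
  B3:  IN={a@B1, b@B2, e@B2}  OUT={a@B1, b@B3, e@B2}
  B4:  IN={a@B1, b@B3, e@B2}  OUT={a@B1, b@B3, d@B4, e@B2}
  B5:  IN={a@B1, a@B7, b@B3, d@B4, d@B7, e@B2}  OUT={a@B1, a@B7, b@B3, d@B5, e@B2}
  B6:  IN={a@B1, a@B7, b@B3, d@B5, e@B2}  OUT={a@B6, b@B3, d@B5, e@B2}
  B7:  IN={a@B6, b@B3, d@B5, e@B2}  OUT={a@B7, b@B3, d@B7, e@B2}
  B8:  IN={a@B1, a@B7, b@B3, d@B4, d@B7, e@B2}  OUT={a@B8, b@B3, d@B8, e@B2}

Merge at B8: IN[B8] = OUT[B1] ⊔ OUT[B4] ⊔ OUT[B7] = {a@B1, a@B7, b@B3, d@B4, d@B7, e@B2}
Applying B8's transfer function to that IN value gives OUT[B8] (row B8 above).

Answer: {a@B8, b@B3, d@B8, e@B2}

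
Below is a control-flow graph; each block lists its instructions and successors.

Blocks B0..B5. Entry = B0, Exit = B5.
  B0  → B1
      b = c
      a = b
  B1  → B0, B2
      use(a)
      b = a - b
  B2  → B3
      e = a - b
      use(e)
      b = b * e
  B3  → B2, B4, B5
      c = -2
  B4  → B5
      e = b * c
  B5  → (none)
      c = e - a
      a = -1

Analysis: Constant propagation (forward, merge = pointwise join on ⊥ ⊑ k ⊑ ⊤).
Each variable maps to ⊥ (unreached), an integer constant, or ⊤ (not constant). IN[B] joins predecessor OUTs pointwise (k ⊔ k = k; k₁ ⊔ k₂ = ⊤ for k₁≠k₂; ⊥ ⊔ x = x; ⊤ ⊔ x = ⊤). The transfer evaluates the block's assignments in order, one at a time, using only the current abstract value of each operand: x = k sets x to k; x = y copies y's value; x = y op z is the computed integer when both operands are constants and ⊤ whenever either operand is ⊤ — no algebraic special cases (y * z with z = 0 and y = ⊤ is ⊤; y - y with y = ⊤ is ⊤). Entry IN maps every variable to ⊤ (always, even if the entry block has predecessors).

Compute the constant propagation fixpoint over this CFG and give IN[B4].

Fixpoint table:
  B0: | IN=(all ⊤) | OUT=(all ⊤)
  B1: | IN=(all ⊤) | OUT=(all ⊤)
  B2: | IN=(all ⊤) | OUT=(all ⊤)
  B3: | IN=(all ⊤) | OUT={c:-2; rest ⊤}
  B4: | IN={c:-2; rest ⊤} | OUT={c:-2; rest ⊤}
  B5: | IN={c:-2; rest ⊤} | OUT={a:-1; rest ⊤}

Merge at B4: IN[B4] = OUT[B3] = {a: ⊤, b: ⊤, c: -2, d: ⊤, e: ⊤, f: ⊤}

Answer: {a: ⊤, b: ⊤, c: -2, d: ⊤, e: ⊤, f: ⊤}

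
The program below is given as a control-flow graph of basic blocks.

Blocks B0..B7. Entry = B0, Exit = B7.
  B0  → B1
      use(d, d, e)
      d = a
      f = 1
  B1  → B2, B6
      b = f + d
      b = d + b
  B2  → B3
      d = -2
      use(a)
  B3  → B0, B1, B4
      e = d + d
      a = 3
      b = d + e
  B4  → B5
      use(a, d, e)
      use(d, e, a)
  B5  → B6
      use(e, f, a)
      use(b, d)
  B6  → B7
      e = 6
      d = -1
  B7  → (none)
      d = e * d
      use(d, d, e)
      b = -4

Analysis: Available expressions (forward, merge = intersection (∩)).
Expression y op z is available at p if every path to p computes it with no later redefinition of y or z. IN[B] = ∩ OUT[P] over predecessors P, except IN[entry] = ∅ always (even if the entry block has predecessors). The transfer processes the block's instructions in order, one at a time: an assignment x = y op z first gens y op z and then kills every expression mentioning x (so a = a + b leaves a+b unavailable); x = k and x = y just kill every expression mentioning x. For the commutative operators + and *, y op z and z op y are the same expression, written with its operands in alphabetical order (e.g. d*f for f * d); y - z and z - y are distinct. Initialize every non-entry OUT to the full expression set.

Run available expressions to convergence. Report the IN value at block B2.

Fixpoint table:
  B0: | IN={} | OUT={}
  B1: | IN={} | OUT={d+f}
  B2: | IN={d+f} | OUT={}
  B3: | IN={} | OUT={d+d, d+e}
  B4: | IN={d+d, d+e} | OUT={d+d, d+e}
  B5: | IN={d+d, d+e} | OUT={d+d, d+e}
  B6: | IN={} | OUT={}
  B7: | IN={} | OUT={}

Merge at B2: IN[B2] = OUT[B1] = {d+f}

Answer: {d+f}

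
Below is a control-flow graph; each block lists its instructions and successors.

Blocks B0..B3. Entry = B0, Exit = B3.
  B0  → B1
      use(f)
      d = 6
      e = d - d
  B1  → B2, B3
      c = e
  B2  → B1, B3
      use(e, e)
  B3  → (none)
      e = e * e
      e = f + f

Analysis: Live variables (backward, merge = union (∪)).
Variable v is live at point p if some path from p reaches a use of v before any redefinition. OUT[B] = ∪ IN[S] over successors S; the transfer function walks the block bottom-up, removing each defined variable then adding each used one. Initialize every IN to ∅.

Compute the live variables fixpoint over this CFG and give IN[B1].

Per-block solution:
  B0: | IN={f} | OUT={e, f}
  B1: | IN={e, f} | OUT={e, f}
  B2: | IN={e, f} | OUT={e, f}
  B3: | IN={e, f} | OUT={}

Merge at B1: OUT[B1] = IN[B2] ⊔ IN[B3] = {e, f}
Applying B1's transfer function to that OUT value gives IN[B1] (row B1 above).

Answer: {e, f}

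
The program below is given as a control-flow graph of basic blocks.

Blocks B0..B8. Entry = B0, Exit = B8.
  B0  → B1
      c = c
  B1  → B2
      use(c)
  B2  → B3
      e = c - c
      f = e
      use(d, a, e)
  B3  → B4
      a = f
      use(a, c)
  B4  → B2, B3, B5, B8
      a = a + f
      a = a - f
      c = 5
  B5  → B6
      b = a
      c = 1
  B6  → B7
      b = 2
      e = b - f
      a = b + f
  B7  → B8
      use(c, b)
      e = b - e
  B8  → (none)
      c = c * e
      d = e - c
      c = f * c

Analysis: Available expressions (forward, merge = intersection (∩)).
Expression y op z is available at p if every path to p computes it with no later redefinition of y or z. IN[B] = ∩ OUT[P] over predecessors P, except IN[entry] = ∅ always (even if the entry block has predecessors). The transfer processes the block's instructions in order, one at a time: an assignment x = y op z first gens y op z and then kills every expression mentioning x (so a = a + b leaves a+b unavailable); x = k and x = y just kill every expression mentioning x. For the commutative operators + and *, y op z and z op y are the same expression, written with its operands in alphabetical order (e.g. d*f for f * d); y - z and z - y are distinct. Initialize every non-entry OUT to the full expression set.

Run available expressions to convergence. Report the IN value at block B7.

Answer: {b+f, b-f}

Working:
Fixpoint table:
  B0: | IN={} | OUT={}
  B1: | IN={} | OUT={}
  B2: | IN={} | OUT={c-c}
  B3: | IN={} | OUT={}
  B4: | IN={} | OUT={}
  B5: | IN={} | OUT={}
  B6: | IN={} | OUT={b+f, b-f}
  B7: | IN={b+f, b-f} | OUT={b+f, b-f}
  B8: | IN={} | OUT={}

Merge at B7: IN[B7] = OUT[B6] = {b+f, b-f}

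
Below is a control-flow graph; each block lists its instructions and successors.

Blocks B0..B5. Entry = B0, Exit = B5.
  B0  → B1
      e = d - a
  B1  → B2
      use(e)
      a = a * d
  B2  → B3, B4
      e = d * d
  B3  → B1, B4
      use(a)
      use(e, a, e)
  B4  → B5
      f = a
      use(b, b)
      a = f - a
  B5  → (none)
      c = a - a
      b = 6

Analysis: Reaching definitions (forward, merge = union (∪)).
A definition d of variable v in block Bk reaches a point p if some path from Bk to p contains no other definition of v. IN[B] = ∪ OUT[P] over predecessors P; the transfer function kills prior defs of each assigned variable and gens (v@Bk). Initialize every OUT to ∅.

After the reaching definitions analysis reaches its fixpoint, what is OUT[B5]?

Converged values:
  B0:   IN={}   OUT={e@B0}
  B1:   IN={a@B1, e@B0, e@B2}   OUT={a@B1, e@B0, e@B2}
  B2:   IN={a@B1, e@B0, e@B2}   OUT={a@B1, e@B2}
  B3:   IN={a@B1, e@B2}   OUT={a@B1, e@B2}
  B4:   IN={a@B1, e@B2}   OUT={a@B4, e@B2, f@B4}
  B5:   IN={a@B4, e@B2, f@B4}   OUT={a@B4, b@B5, c@B5, e@B2, f@B4}

Merge at B5: IN[B5] = OUT[B4] = {a@B4, e@B2, f@B4}
Applying B5's transfer function to that IN value gives OUT[B5] (row B5 above).

Answer: {a@B4, b@B5, c@B5, e@B2, f@B4}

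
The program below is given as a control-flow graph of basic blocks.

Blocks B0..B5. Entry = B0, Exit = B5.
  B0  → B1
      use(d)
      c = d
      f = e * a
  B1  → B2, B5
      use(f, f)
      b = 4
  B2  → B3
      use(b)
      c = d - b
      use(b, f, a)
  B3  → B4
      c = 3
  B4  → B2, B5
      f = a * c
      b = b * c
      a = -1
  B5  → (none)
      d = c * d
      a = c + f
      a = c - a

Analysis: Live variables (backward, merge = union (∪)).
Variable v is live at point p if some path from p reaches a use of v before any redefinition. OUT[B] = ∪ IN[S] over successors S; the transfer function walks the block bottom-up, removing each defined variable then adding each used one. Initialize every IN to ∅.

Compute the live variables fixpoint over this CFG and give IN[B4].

Fixpoint table:
  B0:  IN={a, d, e}  OUT={a, c, d, f}
  B1:  IN={a, c, d, f}  OUT={a, b, c, d, f}
  B2:  IN={a, b, d, f}  OUT={a, b, d}
  B3:  IN={a, b, d}  OUT={a, b, c, d}
  B4:  IN={a, b, c, d}  OUT={a, b, c, d, f}
  B5:  IN={c, d, f}  OUT={}

Merge at B4: OUT[B4] = IN[B2] ⊔ IN[B5] = {a, b, c, d, f}
Applying B4's transfer function to that OUT value gives IN[B4] (row B4 above).

Answer: {a, b, c, d}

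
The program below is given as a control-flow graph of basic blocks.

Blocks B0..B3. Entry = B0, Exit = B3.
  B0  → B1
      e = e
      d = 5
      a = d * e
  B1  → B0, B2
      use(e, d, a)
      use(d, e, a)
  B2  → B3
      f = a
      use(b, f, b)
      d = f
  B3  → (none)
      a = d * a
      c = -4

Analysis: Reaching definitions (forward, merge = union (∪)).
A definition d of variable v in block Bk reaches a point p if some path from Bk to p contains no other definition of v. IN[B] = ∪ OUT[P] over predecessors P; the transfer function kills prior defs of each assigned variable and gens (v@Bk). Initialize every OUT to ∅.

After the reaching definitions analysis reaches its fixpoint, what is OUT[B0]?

Converged values:
  B0:  IN={a@B0, d@B0, e@B0}  OUT={a@B0, d@B0, e@B0}
  B1:  IN={a@B0, d@B0, e@B0}  OUT={a@B0, d@B0, e@B0}
  B2:  IN={a@B0, d@B0, e@B0}  OUT={a@B0, d@B2, e@B0, f@B2}
  B3:  IN={a@B0, d@B2, e@B0, f@B2}  OUT={a@B3, c@B3, d@B2, e@B0, f@B2}

Merge at B0 (entry node, so the boundary value {} is joined with the incoming edge(s)): IN[B0] = {} ⊔ OUT[B1] = {a@B0, d@B0, e@B0}
Applying B0's transfer function to that IN value gives OUT[B0] (row B0 above).

Answer: {a@B0, d@B0, e@B0}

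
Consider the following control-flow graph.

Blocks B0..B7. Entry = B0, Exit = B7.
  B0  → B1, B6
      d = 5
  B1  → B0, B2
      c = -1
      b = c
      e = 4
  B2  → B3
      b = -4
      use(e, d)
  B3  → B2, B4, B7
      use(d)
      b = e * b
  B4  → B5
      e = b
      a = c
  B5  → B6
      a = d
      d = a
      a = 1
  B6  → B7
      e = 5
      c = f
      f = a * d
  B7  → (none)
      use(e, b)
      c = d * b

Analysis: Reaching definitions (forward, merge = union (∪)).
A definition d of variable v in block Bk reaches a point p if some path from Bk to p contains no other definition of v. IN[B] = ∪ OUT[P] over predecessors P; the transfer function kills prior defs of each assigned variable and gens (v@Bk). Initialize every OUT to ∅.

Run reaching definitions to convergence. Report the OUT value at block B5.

Answer: {a@B5, b@B3, c@B1, d@B5, e@B4}

Derivation:
Per-block solution:
  B0: | IN={b@B1, c@B1, d@B0, e@B1} | OUT={b@B1, c@B1, d@B0, e@B1}
  B1: | IN={b@B1, c@B1, d@B0, e@B1} | OUT={b@B1, c@B1, d@B0, e@B1}
  B2: | IN={b@B1, b@B3, c@B1, d@B0, e@B1} | OUT={b@B2, c@B1, d@B0, e@B1}
  B3: | IN={b@B2, c@B1, d@B0, e@B1} | OUT={b@B3, c@B1, d@B0, e@B1}
  B4: | IN={b@B3, c@B1, d@B0, e@B1} | OUT={a@B4, b@B3, c@B1, d@B0, e@B4}
  B5: | IN={a@B4, b@B3, c@B1, d@B0, e@B4} | OUT={a@B5, b@B3, c@B1, d@B5, e@B4}
  B6: | IN={a@B5, b@B1, b@B3, c@B1, d@B0, d@B5, e@B1, e@B4} | OUT={a@B5, b@B1, b@B3, c@B6, d@B0, d@B5, e@B6, f@B6}
  B7: | IN={a@B5, b@B1, b@B3, c@B1, c@B6, d@B0, d@B5, e@B1, e@B6, f@B6} | OUT={a@B5, b@B1, b@B3, c@B7, d@B0, d@B5, e@B1, e@B6, f@B6}

Merge at B5: IN[B5] = OUT[B4] = {a@B4, b@B3, c@B1, d@B0, e@B4}
Applying B5's transfer function to that IN value gives OUT[B5] (row B5 above).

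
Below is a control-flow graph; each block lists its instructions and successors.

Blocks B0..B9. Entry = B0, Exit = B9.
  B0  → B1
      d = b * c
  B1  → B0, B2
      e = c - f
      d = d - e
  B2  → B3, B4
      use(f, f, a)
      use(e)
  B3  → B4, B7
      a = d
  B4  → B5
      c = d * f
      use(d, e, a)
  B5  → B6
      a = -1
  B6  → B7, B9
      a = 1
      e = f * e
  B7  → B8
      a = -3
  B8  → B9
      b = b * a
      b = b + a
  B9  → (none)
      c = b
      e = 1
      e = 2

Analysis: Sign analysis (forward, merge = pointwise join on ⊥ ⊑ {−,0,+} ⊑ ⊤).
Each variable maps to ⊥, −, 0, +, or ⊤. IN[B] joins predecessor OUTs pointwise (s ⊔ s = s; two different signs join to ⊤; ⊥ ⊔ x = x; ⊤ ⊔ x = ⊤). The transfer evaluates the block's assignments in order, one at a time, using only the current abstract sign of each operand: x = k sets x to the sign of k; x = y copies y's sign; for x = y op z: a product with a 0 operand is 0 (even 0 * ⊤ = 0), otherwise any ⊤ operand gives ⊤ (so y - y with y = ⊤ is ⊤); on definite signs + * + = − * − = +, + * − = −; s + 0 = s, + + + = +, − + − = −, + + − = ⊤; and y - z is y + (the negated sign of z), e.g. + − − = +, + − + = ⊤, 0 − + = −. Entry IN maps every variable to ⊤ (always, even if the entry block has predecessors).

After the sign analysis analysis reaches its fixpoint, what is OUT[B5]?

Answer: {a: -, b: ⊤, c: ⊤, d: ⊤, e: ⊤, f: ⊤}

Working:
Per-block solution:
  B0:  IN=(all ⊤)  OUT=(all ⊤)
  B1:  IN=(all ⊤)  OUT=(all ⊤)
  B2:  IN=(all ⊤)  OUT=(all ⊤)
  B3:  IN=(all ⊤)  OUT=(all ⊤)
  B4:  IN=(all ⊤)  OUT=(all ⊤)
  B5:  IN=(all ⊤)  OUT={a:-; rest ⊤}
  B6:  IN={a:-; rest ⊤}  OUT={a:+; rest ⊤}
  B7:  IN=(all ⊤)  OUT={a:-; rest ⊤}
  B8:  IN={a:-; rest ⊤}  OUT={a:-; rest ⊤}
  B9:  IN=(all ⊤)  OUT={e:+; rest ⊤}

Merge at B5: IN[B5] = OUT[B4] = {a: ⊤, b: ⊤, c: ⊤, d: ⊤, e: ⊤, f: ⊤}
Applying B5's transfer function to that IN value gives OUT[B5] (row B5 above).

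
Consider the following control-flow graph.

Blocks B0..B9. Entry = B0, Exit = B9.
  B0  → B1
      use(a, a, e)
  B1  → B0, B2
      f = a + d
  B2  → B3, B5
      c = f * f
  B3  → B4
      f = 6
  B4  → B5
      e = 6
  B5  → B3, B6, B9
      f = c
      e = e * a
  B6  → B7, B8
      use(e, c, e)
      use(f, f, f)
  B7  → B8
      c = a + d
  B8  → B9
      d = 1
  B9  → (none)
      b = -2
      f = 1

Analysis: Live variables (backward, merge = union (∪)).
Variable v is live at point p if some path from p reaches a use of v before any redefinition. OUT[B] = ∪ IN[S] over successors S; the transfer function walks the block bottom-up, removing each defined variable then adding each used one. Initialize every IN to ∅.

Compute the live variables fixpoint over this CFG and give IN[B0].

Answer: {a, d, e}

Derivation:
Per-block solution:
  B0:   IN={a, d, e}   OUT={a, d, e}
  B1:   IN={a, d, e}   OUT={a, d, e, f}
  B2:   IN={a, d, e, f}   OUT={a, c, d, e}
  B3:   IN={a, c, d}   OUT={a, c, d}
  B4:   IN={a, c, d}   OUT={a, c, d, e}
  B5:   IN={a, c, d, e}   OUT={a, c, d, e, f}
  B6:   IN={a, c, d, e, f}   OUT={a, d}
  B7:   IN={a, d}   OUT={}
  B8:   IN={}   OUT={}
  B9:   IN={}   OUT={}

Merge at B0: OUT[B0] = IN[B1] = {a, d, e}
Applying B0's transfer function to that OUT value gives IN[B0] (row B0 above).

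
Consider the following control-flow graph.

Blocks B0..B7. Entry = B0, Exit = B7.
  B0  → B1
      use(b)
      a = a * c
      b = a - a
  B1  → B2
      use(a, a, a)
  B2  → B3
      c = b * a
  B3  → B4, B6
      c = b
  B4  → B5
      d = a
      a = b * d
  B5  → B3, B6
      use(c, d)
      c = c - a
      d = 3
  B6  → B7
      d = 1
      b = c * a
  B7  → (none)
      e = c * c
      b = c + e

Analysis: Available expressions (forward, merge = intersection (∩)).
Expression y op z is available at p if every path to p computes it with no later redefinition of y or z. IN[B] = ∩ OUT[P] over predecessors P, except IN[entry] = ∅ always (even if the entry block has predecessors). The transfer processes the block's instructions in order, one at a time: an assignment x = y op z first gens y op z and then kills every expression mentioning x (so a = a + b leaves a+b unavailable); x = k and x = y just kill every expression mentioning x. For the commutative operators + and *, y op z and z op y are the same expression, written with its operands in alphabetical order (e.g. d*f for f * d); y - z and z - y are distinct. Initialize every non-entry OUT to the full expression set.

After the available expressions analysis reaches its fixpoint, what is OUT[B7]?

Answer: {a*c, c*c, c+e}

Working:
Per-block solution:
  B0:   IN={}   OUT={a-a}
  B1:   IN={a-a}   OUT={a-a}
  B2:   IN={a-a}   OUT={a*b, a-a}
  B3:   IN={}   OUT={}
  B4:   IN={}   OUT={b*d}
  B5:   IN={b*d}   OUT={}
  B6:   IN={}   OUT={a*c}
  B7:   IN={a*c}   OUT={a*c, c*c, c+e}

Merge at B7: IN[B7] = OUT[B6] = {a*c}
Applying B7's transfer function to that IN value gives OUT[B7] (row B7 above).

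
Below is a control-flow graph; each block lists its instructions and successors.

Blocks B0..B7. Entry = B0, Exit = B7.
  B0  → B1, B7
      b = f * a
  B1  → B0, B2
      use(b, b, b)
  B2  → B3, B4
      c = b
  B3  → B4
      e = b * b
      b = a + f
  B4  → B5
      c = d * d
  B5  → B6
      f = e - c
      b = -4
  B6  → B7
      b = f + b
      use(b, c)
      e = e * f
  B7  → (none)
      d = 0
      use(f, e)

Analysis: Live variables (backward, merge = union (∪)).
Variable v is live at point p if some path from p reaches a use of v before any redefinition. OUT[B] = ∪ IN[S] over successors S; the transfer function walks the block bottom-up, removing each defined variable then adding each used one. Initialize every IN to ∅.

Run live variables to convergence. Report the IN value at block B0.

Converged values:
  B0: | IN={a, d, e, f} | OUT={a, b, d, e, f}
  B1: | IN={a, b, d, e, f} | OUT={a, b, d, e, f}
  B2: | IN={a, b, d, e, f} | OUT={a, b, d, e, f}
  B3: | IN={a, b, d, f} | OUT={d, e}
  B4: | IN={d, e} | OUT={c, e}
  B5: | IN={c, e} | OUT={b, c, e, f}
  B6: | IN={b, c, e, f} | OUT={e, f}
  B7: | IN={e, f} | OUT={}

Merge at B0: OUT[B0] = IN[B1] ⊔ IN[B7] = {a, b, d, e, f}
Applying B0's transfer function to that OUT value gives IN[B0] (row B0 above).

Answer: {a, d, e, f}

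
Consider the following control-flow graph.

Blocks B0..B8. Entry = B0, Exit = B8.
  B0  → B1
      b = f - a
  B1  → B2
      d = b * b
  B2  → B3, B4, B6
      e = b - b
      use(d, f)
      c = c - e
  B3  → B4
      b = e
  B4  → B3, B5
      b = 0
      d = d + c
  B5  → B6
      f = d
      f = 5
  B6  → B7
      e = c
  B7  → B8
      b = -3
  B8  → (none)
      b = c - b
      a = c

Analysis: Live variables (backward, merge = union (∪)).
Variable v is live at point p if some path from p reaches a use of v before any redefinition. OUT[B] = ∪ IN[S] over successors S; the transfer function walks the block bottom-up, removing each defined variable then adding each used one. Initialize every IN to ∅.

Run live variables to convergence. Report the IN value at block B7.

Fixpoint table:
  B0: | IN={a, c, f} | OUT={b, c, f}
  B1: | IN={b, c, f} | OUT={b, c, d, f}
  B2: | IN={b, c, d, f} | OUT={c, d, e}
  B3: | IN={c, d, e} | OUT={c, d, e}
  B4: | IN={c, d, e} | OUT={c, d, e}
  B5: | IN={c, d} | OUT={c}
  B6: | IN={c} | OUT={c}
  B7: | IN={c} | OUT={b, c}
  B8: | IN={b, c} | OUT={}

Merge at B7: OUT[B7] = IN[B8] = {b, c}
Applying B7's transfer function to that OUT value gives IN[B7] (row B7 above).

Answer: {c}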